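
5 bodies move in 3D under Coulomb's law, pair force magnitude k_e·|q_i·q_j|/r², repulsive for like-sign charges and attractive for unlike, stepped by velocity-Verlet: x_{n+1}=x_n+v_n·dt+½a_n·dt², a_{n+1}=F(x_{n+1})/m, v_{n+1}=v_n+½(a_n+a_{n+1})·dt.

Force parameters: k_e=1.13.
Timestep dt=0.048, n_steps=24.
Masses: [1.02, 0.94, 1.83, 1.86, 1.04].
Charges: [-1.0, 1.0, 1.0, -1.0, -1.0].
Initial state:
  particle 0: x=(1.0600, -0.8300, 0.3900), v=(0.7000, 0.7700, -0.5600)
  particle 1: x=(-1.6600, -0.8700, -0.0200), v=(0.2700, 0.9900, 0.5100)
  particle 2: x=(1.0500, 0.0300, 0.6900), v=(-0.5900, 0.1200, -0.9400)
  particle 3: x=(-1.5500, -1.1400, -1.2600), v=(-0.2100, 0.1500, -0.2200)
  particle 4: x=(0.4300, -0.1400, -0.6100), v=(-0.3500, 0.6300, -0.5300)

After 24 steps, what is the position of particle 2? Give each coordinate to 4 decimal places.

step 0: x0=(1.0600, -0.8300, 0.3900) x1=(-1.6600, -0.8700, -0.0200) x2=(1.0500, 0.0300, 0.6900) x3=(-1.5500, -1.1400, -1.2600) x4=(0.4300, -0.1400, -0.6100)
step 1: x0=(1.0938, -0.7919, 0.3642) x1=(-1.6467, -0.8226, 0.0036) x2=(1.0216, 0.0349, 0.6443) x3=(-1.5602, -1.1328, -1.2702) x4=(0.4131, -0.1093, -0.6353)
step 2: x0=(1.1279, -0.7513, 0.3404) x1=(-1.6327, -0.7756, 0.0254) x2=(0.9931, 0.0380, 0.5973) x3=(-1.5708, -1.1254, -1.2797) x4=(0.3961, -0.0778, -0.6601)
step 3: x0=(1.1620, -0.7079, 0.3188) x1=(-1.6182, -0.7288, 0.0456) x2=(0.9647, 0.0392, 0.5490) x3=(-1.5816, -1.1180, -1.2885) x4=(0.3789, -0.0456, -0.6844)
step 4: x0=(1.1957, -0.6614, 0.2993) x1=(-1.6031, -0.6824, 0.0642) x2=(0.9365, 0.0383, 0.4994) x3=(-1.5927, -1.1104, -1.2967) x4=(0.3616, -0.0126, -0.7080)
step 5: x0=(1.2285, -0.6116, 0.2818) x1=(-1.5876, -0.6363, 0.0812) x2=(0.9090, 0.0352, 0.4484) x3=(-1.6041, -1.1027, -1.3042) x4=(0.3442, 0.0210, -0.7309)
step 6: x0=(1.2599, -0.5581, 0.2662) x1=(-1.5715, -0.5906, 0.0968) x2=(0.8822, 0.0299, 0.3961) x3=(-1.6156, -1.0949, -1.3113) x4=(0.3266, 0.0552, -0.7530)
step 7: x0=(1.2892, -0.5009, 0.2524) x1=(-1.5551, -0.5452, 0.1110) x2=(0.8567, 0.0222, 0.3423) x3=(-1.6274, -1.0871, -1.3178) x4=(0.3090, 0.0898, -0.7741)
step 8: x0=(1.3156, -0.4399, 0.2401) x1=(-1.5383, -0.5001, 0.1238) x2=(0.8329, 0.0123, 0.2873) x3=(-1.6394, -1.0791, -1.3237) x4=(0.2913, 0.1249, -0.7941)
step 9: x0=(1.3383, -0.3752, 0.2290) x1=(-1.5212, -0.4554, 0.1352) x2=(0.8110, 0.0002, 0.2312) x3=(-1.6515, -1.0710, -1.3292) x4=(0.2736, 0.1602, -0.8129)
step 10: x0=(1.3566, -0.3074, 0.2187) x1=(-1.5038, -0.4110, 0.1454) x2=(0.7916, -0.0136, 0.1741) x3=(-1.6637, -1.0627, -1.3342) x4=(0.2560, 0.1957, -0.8305)
step 11: x0=(1.3700, -0.2369, 0.2087) x1=(-1.4861, -0.3670, 0.1543) x2=(0.7750, -0.0289, 0.1163) x3=(-1.6762, -1.0544, -1.3388) x4=(0.2384, 0.2313, -0.8468)
step 12: x0=(1.3780, -0.1647, 0.1985) x1=(-1.4683, -0.3232, 0.1621) x2=(0.7612, -0.0451, 0.0579) x3=(-1.6887, -1.0460, -1.3429) x4=(0.2210, 0.2668, -0.8616)
step 13: x0=(1.3807, -0.0915, 0.1876) x1=(-1.4502, -0.2797, 0.1686) x2=(0.7504, -0.0617, -0.0008) x3=(-1.7013, -1.0375, -1.3467) x4=(0.2038, 0.3020, -0.8750)
step 14: x0=(1.3783, -0.0183, 0.1758) x1=(-1.4319, -0.2365, 0.1741) x2=(0.7422, -0.0780, -0.0595) x3=(-1.7140, -1.0289, -1.3500) x4=(0.1868, 0.3369, -0.8869)
step 15: x0=(1.3713, 0.0543, 0.1628) x1=(-1.4134, -0.1935, 0.1784) x2=(0.7364, -0.0936, -0.1183) x3=(-1.7268, -1.0202, -1.3529) x4=(0.1701, 0.3712, -0.8974)
step 16: x0=(1.3603, 0.1257, 0.1485) x1=(-1.3948, -0.1507, 0.1817) x2=(0.7326, -0.1081, -0.1769) x3=(-1.7397, -1.0114, -1.3555) x4=(0.1537, 0.4048, -0.9065)
step 17: x0=(1.3459, 0.1955, 0.1329) x1=(-1.3760, -0.1081, 0.1839) x2=(0.7305, -0.1212, -0.2354) x3=(-1.7526, -1.0026, -1.3577) x4=(0.1377, 0.4375, -0.9142)
step 18: x0=(1.3289, 0.2635, 0.1160) x1=(-1.3571, -0.0656, 0.1851) x2=(0.7296, -0.1328, -0.2938) x3=(-1.7656, -0.9936, -1.3596) x4=(0.1220, 0.4694, -0.9207)
step 19: x0=(1.3097, 0.3296, 0.0980) x1=(-1.3379, -0.0233, 0.1854) x2=(0.7297, -0.1428, -0.3520) x3=(-1.7786, -0.9846, -1.3611) x4=(0.1066, 0.5001, -0.9260)
step 20: x0=(1.2889, 0.3938, 0.0791) x1=(-1.3186, 0.0188, 0.1847) x2=(0.7304, -0.1510, -0.4101) x3=(-1.7916, -0.9755, -1.3624) x4=(0.0916, 0.5297, -0.9303)
step 21: x0=(1.2669, 0.4562, 0.0593) x1=(-1.2990, 0.0610, 0.1830) x2=(0.7315, -0.1576, -0.4680) x3=(-1.8046, -0.9663, -1.3634) x4=(0.0769, 0.5580, -0.9337)
step 22: x0=(1.2439, 0.5167, 0.0388) x1=(-1.2792, 0.1030, 0.1804) x2=(0.7328, -0.1624, -0.5258) x3=(-1.8177, -0.9570, -1.3640) x4=(0.0625, 0.5850, -0.9363)
step 23: x0=(1.2203, 0.5757, 0.0177) x1=(-1.2591, 0.1450, 0.1769) x2=(0.7342, -0.1656, -0.5835) x3=(-1.8307, -0.9477, -1.3645) x4=(0.0484, 0.6107, -0.9382)
step 24: x0=(1.1963, 0.6330, -0.0038) x1=(-1.2387, 0.1871, 0.1725) x2=(0.7355, -0.1672, -0.6410) x3=(-1.8437, -0.9384, -1.3646) x4=(0.0344, 0.6349, -0.9396)

(0.7355, -0.1672, -0.6410)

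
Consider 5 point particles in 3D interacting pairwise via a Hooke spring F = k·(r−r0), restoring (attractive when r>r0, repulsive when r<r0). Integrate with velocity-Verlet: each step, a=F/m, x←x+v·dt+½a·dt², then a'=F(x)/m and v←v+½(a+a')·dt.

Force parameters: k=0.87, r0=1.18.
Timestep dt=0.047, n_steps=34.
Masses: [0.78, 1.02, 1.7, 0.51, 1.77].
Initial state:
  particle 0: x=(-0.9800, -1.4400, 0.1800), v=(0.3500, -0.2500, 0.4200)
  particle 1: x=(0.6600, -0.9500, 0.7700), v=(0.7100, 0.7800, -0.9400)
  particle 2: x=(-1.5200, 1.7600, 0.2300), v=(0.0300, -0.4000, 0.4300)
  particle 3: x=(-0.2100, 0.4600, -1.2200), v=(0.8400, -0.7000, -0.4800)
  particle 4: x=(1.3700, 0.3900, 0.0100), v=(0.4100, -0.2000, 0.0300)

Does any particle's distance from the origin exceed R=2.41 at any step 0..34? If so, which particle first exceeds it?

step 0: x0=(-0.9800, -1.4400, 0.1800) x1=(0.6600, -0.9500, 0.7700) x2=(-1.5200, 1.7600, 0.2300) x3=(-0.2100, 0.4600, -1.2200) x4=(1.3700, 0.3900, 0.0100)
step 1: x0=(-0.9610, -1.4464, 0.1990) x1=(0.6912, -0.9107, 0.7240) x2=(-1.5162, 1.7382, 0.2499) x3=(-0.1704, 0.4249, -1.2368) x4=(1.3870, 0.3803, 0.0114)
step 2: x0=(-0.9370, -1.4423, 0.2164) x1=(0.7181, -0.8664, 0.6748) x2=(-1.5075, 1.7104, 0.2691) x3=(-0.1308, 0.3859, -1.2421) x4=(1.3996, 0.3699, 0.0127)
step 3: x0=(-0.9079, -1.4277, 0.2321) x1=(0.7406, -0.8176, 0.6226) x2=(-1.4938, 1.6767, 0.2875) x3=(-0.0915, 0.3434, -1.2359) x4=(1.4079, 0.3589, 0.0140)
step 4: x0=(-0.8738, -1.4029, 0.2460) x1=(0.7588, -0.7645, 0.5678) x2=(-1.4752, 1.6372, 0.3050) x3=(-0.0527, 0.2980, -1.2186) x4=(1.4118, 0.3475, 0.0152)
step 5: x0=(-0.8350, -1.3683, 0.2581) x1=(0.7728, -0.7077, 0.5107) x2=(-1.4516, 1.5921, 0.3216) x3=(-0.0148, 0.2501, -1.1904) x4=(1.4116, 0.3355, 0.0163)
step 6: x0=(-0.7916, -1.3243, 0.2684) x1=(0.7826, -0.6476, 0.4517) x2=(-1.4232, 1.5417, 0.3371) x3=(0.0221, 0.2004, -1.1521) x4=(1.4074, 0.3232, 0.0174)
step 7: x0=(-0.7438, -1.2714, 0.2770) x1=(0.7883, -0.5845, 0.3912) x2=(-1.3900, 1.4862, 0.3516) x3=(0.0577, 0.1495, -1.1044) x4=(1.3993, 0.3106, 0.0184)
step 8: x0=(-0.6920, -1.2103, 0.2838) x1=(0.7902, -0.5191, 0.3296) x2=(-1.3520, 1.4259, 0.3650) x3=(0.0917, 0.0980, -1.0482) x4=(1.3877, 0.2978, 0.0194)
step 9: x0=(-0.6365, -1.1417, 0.2891) x1=(0.7884, -0.4517, 0.2674) x2=(-1.3095, 1.3610, 0.3772) x3=(0.1239, 0.0466, -0.9844) x4=(1.3726, 0.2849, 0.0203)
step 10: x0=(-0.5777, -1.0664, 0.2929) x1=(0.7831, -0.3827, 0.2049) x2=(-1.2626, 1.2919, 0.3883) x3=(0.1542, -0.0042, -0.9141) x4=(1.3545, 0.2719, 0.0213)
step 11: x0=(-0.5161, -0.9851, 0.2955) x1=(0.7746, -0.3126, 0.1425) x2=(-1.2115, 1.2190, 0.3982) x3=(0.1822, -0.0538, -0.8386) x4=(1.3335, 0.2590, 0.0224)
step 12: x0=(-0.4520, -0.8988, 0.2971) x1=(0.7632, -0.2417, 0.0805) x2=(-1.1564, 1.1426, 0.4071) x3=(0.2079, -0.1018, -0.7591) x4=(1.3100, 0.2464, 0.0236)
step 13: x0=(-0.3860, -0.8082, 0.2979) x1=(0.7491, -0.1703, 0.0192) x2=(-1.0976, 1.0632, 0.4148) x3=(0.2310, -0.1481, -0.6768) x4=(1.2844, 0.2339, 0.0250)
step 14: x0=(-0.3186, -0.7144, 0.2981) x1=(0.7327, -0.0986, -0.0412) x2=(-1.0354, 0.9811, 0.4215) x3=(0.2514, -0.1924, -0.5930) x4=(1.2570, 0.2218, 0.0267)
step 15: x0=(-0.2502, -0.6181, 0.2982) x1=(0.7143, -0.0264, -0.1007) x2=(-0.9701, 0.8969, 0.4272) x3=(0.2689, -0.2350, -0.5086) x4=(1.2281, 0.2100, 0.0287)
step 16: x0=(-0.1814, -0.5202, 0.2985) x1=(0.6944, 0.0464, -0.1594) x2=(-0.9019, 0.8108, 0.4320) x3=(0.2835, -0.2764, -0.4247) x4=(1.1981, 0.1986, 0.0311)
step 17: x0=(-0.1125, -0.4214, 0.2992) x1=(0.6731, 0.1200, -0.2176) x2=(-0.8314, 0.7233, 0.4360) x3=(0.2953, -0.3174, -0.3415) x4=(1.1673, 0.1875, 0.0341)
step 18: x0=(-0.0440, -0.3222, 0.3009) x1=(0.6507, 0.1947, -0.2757) x2=(-0.7587, 0.6347, 0.4392) x3=(0.3049, -0.3587, -0.2594) x4=(1.1360, 0.1766, 0.0377)
step 19: x0=(0.0238, -0.2229, 0.3037) x1=(0.6273, 0.2707, -0.3343) x2=(-0.6845, 0.5455, 0.4418) x3=(0.3130, -0.4012, -0.1783) x4=(1.1044, 0.1660, 0.0419)
step 20: x0=(0.0909, -0.1236, 0.3080) x1=(0.6030, 0.3478, -0.3935) x2=(-0.6089, 0.4560, 0.4439) x3=(0.3201, -0.4453, -0.0983) x4=(1.0727, 0.1555, 0.0467)
step 21: x0=(0.1573, -0.0241, 0.3137) x1=(0.5780, 0.4259, -0.4535) x2=(-0.5325, 0.3663, 0.4456) x3=(0.3266, -0.4916, -0.0195) x4=(1.0411, 0.1452, 0.0520)
step 22: x0=(0.2233, 0.0757, 0.3206) x1=(0.5522, 0.5047, -0.5142) x2=(-0.4557, 0.2767, 0.4470) x3=(0.3328, -0.5404, 0.0585) x4=(1.0098, 0.1349, 0.0576)
step 23: x0=(0.2893, 0.1760, 0.3284) x1=(0.5259, 0.5839, -0.5753) x2=(-0.3788, 0.1872, 0.4482) x3=(0.3386, -0.5913, 0.1357) x4=(0.9788, 0.1247, 0.0635)
step 24: x0=(0.3553, 0.2771, 0.3369) x1=(0.4991, 0.6629, -0.6364) x2=(-0.3021, 0.0978, 0.4493) x3=(0.3442, -0.6438, 0.2121) x4=(0.9484, 0.1146, 0.0695)
step 25: x0=(0.4213, 0.3794, 0.3461) x1=(0.4718, 0.7414, -0.6973) x2=(-0.2258, 0.0086, 0.4502) x3=(0.3500, -0.6970, 0.2876) x4=(0.9185, 0.1043, 0.0754)
step 26: x0=(0.4871, 0.4830, 0.3560) x1=(0.4441, 0.8189, -0.7573) x2=(-0.1498, -0.0804, 0.4510) x3=(0.3560, -0.7502, 0.3618) x4=(0.8892, 0.0939, 0.0811)
step 27: x0=(0.5526, 0.5878, 0.3664) x1=(0.4160, 0.8947, -0.8159) x2=(-0.0742, -0.1692, 0.4514) x3=(0.3627, -0.8022, 0.4344) x4=(0.8605, 0.0832, 0.0865)
step 28: x0=(0.6178, 0.6934, 0.3772) x1=(0.3876, 0.9684, -0.8724) x2=(0.0011, -0.2573, 0.4515) x3=(0.3704, -0.8522, 0.5049) x4=(0.8321, 0.0723, 0.0914)
step 29: x0=(0.6825, 0.7992, 0.3883) x1=(0.3591, 1.0392, -0.9263) x2=(0.0759, -0.3447, 0.4512) x3=(0.3791, -0.8992, 0.5731) x4=(0.8041, 0.0613, 0.0959)
step 30: x0=(0.7465, 0.9044, 0.3994) x1=(0.3307, 1.1067, -0.9769) x2=(0.1505, -0.4309, 0.4502) x3=(0.3890, -0.9421, 0.6385) x4=(0.7763, 0.0502, 0.0998)
step 31: x0=(0.8097, 1.0080, 0.4103) x1=(0.3026, 1.1702, -1.0237) x2=(0.2247, -0.5157, 0.4484) x3=(0.4003, -0.9801, 0.7010) x4=(0.7486, 0.0394, 0.1033)
step 32: x0=(0.8718, 1.1089, 0.4209) x1=(0.2749, 1.2292, -1.0661) x2=(0.2987, -0.5988, 0.4456) x3=(0.4127, -1.0120, 0.7602) x4=(0.7210, 0.0289, 0.1062)
step 33: x0=(0.9325, 1.2061, 0.4310) x1=(0.2480, 1.2832, -1.1036) x2=(0.3725, -0.6799, 0.4417) x3=(0.4263, -1.0368, 0.8160) x4=(0.6934, 0.0190, 0.1086)
step 34: x0=(0.9915, 1.2986, 0.4403) x1=(0.2221, 1.3317, -1.1357) x2=(0.4463, -0.7588, 0.4366) x3=(0.4408, -1.0535, 0.8683) x4=(0.6658, 0.0099, 0.1104)

no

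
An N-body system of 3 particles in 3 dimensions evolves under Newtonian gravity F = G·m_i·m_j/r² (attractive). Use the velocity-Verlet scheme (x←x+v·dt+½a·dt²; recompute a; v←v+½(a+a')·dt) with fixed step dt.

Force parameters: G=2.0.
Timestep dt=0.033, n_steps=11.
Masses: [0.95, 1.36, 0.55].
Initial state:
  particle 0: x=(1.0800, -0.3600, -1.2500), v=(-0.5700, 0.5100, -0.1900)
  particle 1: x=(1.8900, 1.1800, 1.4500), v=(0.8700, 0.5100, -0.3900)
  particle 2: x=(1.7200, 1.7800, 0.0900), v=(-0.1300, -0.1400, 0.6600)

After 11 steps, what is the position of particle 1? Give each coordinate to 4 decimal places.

step 0: x0=(1.0800, -0.3600, -1.2500) x1=(1.8900, 1.1800, 1.4500) x2=(1.7200, 1.7800, 0.0900)
step 1: x0=(1.0612, -0.3430, -1.2561) x1=(1.9187, 1.1969, 1.4368) x2=(1.7157, 1.7750, 0.1123)
step 2: x0=(1.0426, -0.3258, -1.2619) x1=(1.9472, 1.2139, 1.4229) x2=(1.7116, 1.7692, 0.1357)
step 3: x0=(1.0241, -0.3082, -1.2673) x1=(1.9755, 1.2311, 1.4083) x2=(1.7076, 1.7626, 0.1603)
step 4: x0=(1.0057, -0.2904, -1.2724) x1=(2.0037, 1.2484, 1.3930) x2=(1.7039, 1.7551, 0.1861)
step 5: x0=(0.9875, -0.2724, -1.2772) x1=(2.0317, 1.2658, 1.3770) x2=(1.7004, 1.7468, 0.2132)
step 6: x0=(0.9694, -0.2540, -1.2816) x1=(2.0595, 1.2834, 1.3601) x2=(1.6973, 1.7376, 0.2417)
step 7: x0=(0.9514, -0.2354, -1.2858) x1=(2.0869, 1.3012, 1.3424) x2=(1.6947, 1.7275, 0.2717)
step 8: x0=(0.9336, -0.2165, -1.2895) x1=(2.1140, 1.3192, 1.3239) x2=(1.6926, 1.7164, 0.3032)
step 9: x0=(0.9160, -0.1974, -1.2930) x1=(2.1408, 1.3374, 1.3044) x2=(1.6912, 1.7044, 0.3364)
step 10: x0=(0.8985, -0.1780, -1.2961) x1=(2.1671, 1.3558, 1.2840) x2=(1.6906, 1.6915, 0.3715)
step 11: x0=(0.8811, -0.1583, -1.2989) x1=(2.1928, 1.3745, 1.2625) x2=(1.6910, 1.6775, 0.4085)

(2.1928, 1.3745, 1.2625)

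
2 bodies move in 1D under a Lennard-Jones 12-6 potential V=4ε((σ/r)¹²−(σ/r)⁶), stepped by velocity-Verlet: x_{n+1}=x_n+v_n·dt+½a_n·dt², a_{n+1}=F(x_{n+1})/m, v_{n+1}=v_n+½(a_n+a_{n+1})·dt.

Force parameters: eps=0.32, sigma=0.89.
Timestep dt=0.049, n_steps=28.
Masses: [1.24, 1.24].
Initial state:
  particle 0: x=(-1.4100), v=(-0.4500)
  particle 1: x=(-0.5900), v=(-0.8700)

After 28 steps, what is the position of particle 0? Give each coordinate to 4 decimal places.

(-3.6089)

step 0: x0=(-1.4100) x1=(-0.5900)
step 1: x0=(-1.4657) x1=(-0.5990)
step 2: x0=(-1.5484) x1=(-0.5809)
step 3: x0=(-1.6332) x1=(-0.5609)
step 4: x0=(-1.7163) x1=(-0.5424)
step 5: x0=(-1.7980) x1=(-0.5254)
step 6: x0=(-1.8786) x1=(-0.5095)
step 7: x0=(-1.9585) x1=(-0.4943)
step 8: x0=(-2.0380) x1=(-0.4795)
step 9: x0=(-2.1171) x1=(-0.4650)
step 10: x0=(-2.1961) x1=(-0.4507)
step 11: x0=(-2.2748) x1=(-0.4366)
step 12: x0=(-2.3535) x1=(-0.4226)
step 13: x0=(-2.4322) x1=(-0.4087)
step 14: x0=(-2.5107) x1=(-0.3948)
step 15: x0=(-2.5893) x1=(-0.3809)
step 16: x0=(-2.6678) x1=(-0.3671)
step 17: x0=(-2.7462) x1=(-0.3533)
step 18: x0=(-2.8247) x1=(-0.3395)
step 19: x0=(-2.9032) x1=(-0.3258)
step 20: x0=(-2.9816) x1=(-0.3120)
step 21: x0=(-3.0600) x1=(-0.2982)
step 22: x0=(-3.1385) x1=(-0.2845)
step 23: x0=(-3.2169) x1=(-0.2708)
step 24: x0=(-3.2953) x1=(-0.2570)
step 25: x0=(-3.3737) x1=(-0.2433)
step 26: x0=(-3.4521) x1=(-0.2296)
step 27: x0=(-3.5305) x1=(-0.2158)
step 28: x0=(-3.6089) x1=(-0.2021)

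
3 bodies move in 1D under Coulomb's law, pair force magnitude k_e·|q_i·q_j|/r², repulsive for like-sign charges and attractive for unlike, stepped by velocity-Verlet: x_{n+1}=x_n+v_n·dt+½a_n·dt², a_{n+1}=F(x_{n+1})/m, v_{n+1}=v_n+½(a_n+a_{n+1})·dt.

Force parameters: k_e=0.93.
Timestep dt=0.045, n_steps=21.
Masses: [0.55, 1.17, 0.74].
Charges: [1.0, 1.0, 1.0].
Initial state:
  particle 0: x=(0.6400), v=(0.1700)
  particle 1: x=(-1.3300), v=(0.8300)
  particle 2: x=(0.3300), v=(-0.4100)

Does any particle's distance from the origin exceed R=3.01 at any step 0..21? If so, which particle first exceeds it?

no

step 0: x0=(0.6400) x1=(-1.3300) x2=(0.3300)
step 1: x0=(0.6659) x1=(-1.2931) x2=(0.2988)
step 2: x0=(0.7181) x1=(-1.2574) x2=(0.2497)
step 3: x0=(0.7868) x1=(-1.2227) x2=(0.1901)
step 4: x0=(0.8659) x1=(-1.1892) x2=(0.1246)
step 5: x0=(0.9521) x1=(-1.1571) x2=(0.0560)
step 6: x0=(1.0434) x1=(-1.1264) x2=(-0.0140)
step 7: x0=(1.1384) x1=(-1.0973) x2=(-0.0843)
step 8: x0=(1.2364) x1=(-1.0701) x2=(-0.1538)
step 9: x0=(1.3368) x1=(-1.0452) x2=(-0.2216)
step 10: x0=(1.4392) x1=(-1.0229) x2=(-0.2867)
step 11: x0=(1.5433) x1=(-1.0038) x2=(-0.3479)
step 12: x0=(1.6489) x1=(-0.9888) x2=(-0.4039)
step 13: x0=(1.7558) x1=(-0.9786) x2=(-0.4531)
step 14: x0=(1.8639) x1=(-0.9746) x2=(-0.4936)
step 15: x0=(1.9730) x1=(-0.9776) x2=(-0.5236)
step 16: x0=(2.0831) x1=(-0.9887) x2=(-0.5416)
step 17: x0=(2.1940) x1=(-1.0080) x2=(-0.5473)
step 18: x0=(2.3058) x1=(-1.0350) x2=(-0.5413)
step 19: x0=(2.4182) x1=(-1.0688) x2=(-0.5251)
step 20: x0=(2.5313) x1=(-1.1081) x2=(-0.5007)
step 21: x0=(2.6451) x1=(-1.1520) x2=(-0.4697)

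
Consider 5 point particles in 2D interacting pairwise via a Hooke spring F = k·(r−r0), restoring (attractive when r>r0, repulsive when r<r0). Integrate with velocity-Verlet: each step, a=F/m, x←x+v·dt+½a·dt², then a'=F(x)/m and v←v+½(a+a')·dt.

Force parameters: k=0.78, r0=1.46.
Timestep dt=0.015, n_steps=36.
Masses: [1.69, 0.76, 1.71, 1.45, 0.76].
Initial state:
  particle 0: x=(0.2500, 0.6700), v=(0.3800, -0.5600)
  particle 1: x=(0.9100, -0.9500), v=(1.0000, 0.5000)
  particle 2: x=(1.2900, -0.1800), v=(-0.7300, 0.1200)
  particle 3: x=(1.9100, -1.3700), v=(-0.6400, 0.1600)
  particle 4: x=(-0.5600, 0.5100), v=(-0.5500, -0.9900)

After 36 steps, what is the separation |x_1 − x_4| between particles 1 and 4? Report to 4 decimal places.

1.9592

step 0: x0=(0.2500, 0.6700) x1=(0.9100, -0.9500) x2=(1.2900, -0.1800) x3=(1.9100, -1.3700) x4=(-0.5600, 0.5100)
step 1: x0=(0.2558, 0.6615) x1=(0.9249, -0.9425) x2=(1.2790, -0.1782) x3=(1.9003, -1.3675) x4=(-0.5681, 0.4950)
step 2: x0=(0.2617, 0.6530) x1=(0.9395, -0.9349) x2=(1.2681, -0.1762) x3=(1.8904, -1.3648) x4=(-0.5758, 0.4795)
step 3: x0=(0.2677, 0.6444) x1=(0.9538, -0.9272) x2=(1.2571, -0.1743) x3=(1.8803, -1.3619) x4=(-0.5831, 0.4637)
step 4: x0=(0.2739, 0.6356) x1=(0.9678, -0.9195) x2=(1.2461, -0.1722) x3=(1.8700, -1.3588) x4=(-0.5900, 0.4475)
step 5: x0=(0.2802, 0.6268) x1=(0.9816, -0.9117) x2=(1.2350, -0.1700) x3=(1.8596, -1.3556) x4=(-0.5966, 0.4309)
step 6: x0=(0.2866, 0.6179) x1=(0.9951, -0.9039) x2=(1.2240, -0.1678) x3=(1.8490, -1.3522) x4=(-0.6028, 0.4139)
step 7: x0=(0.2931, 0.6089) x1=(1.0083, -0.8961) x2=(1.2130, -0.1655) x3=(1.8382, -1.3486) x4=(-0.6086, 0.3966)
step 8: x0=(0.2998, 0.5999) x1=(1.0212, -0.8882) x2=(1.2019, -0.1631) x3=(1.8272, -1.3448) x4=(-0.6140, 0.3789)
step 9: x0=(0.3065, 0.5908) x1=(1.0339, -0.8803) x2=(1.1909, -0.1607) x3=(1.8161, -1.3409) x4=(-0.6191, 0.3609)
step 10: x0=(0.3134, 0.5816) x1=(1.0463, -0.8724) x2=(1.1798, -0.1581) x3=(1.8048, -1.3368) x4=(-0.6237, 0.3426)
step 11: x0=(0.3203, 0.5723) x1=(1.0584, -0.8645) x2=(1.1687, -0.1555) x3=(1.7933, -1.3326) x4=(-0.6280, 0.3239)
step 12: x0=(0.3273, 0.5630) x1=(1.0702, -0.8565) x2=(1.1576, -0.1529) x3=(1.7817, -1.3282) x4=(-0.6319, 0.3049)
step 13: x0=(0.3344, 0.5537) x1=(1.0818, -0.8486) x2=(1.1465, -0.1501) x3=(1.7700, -1.3238) x4=(-0.6355, 0.2856)
step 14: x0=(0.3416, 0.5443) x1=(1.0931, -0.8406) x2=(1.1354, -0.1473) x3=(1.7581, -1.3191) x4=(-0.6386, 0.2659)
step 15: x0=(0.3489, 0.5348) x1=(1.1041, -0.8326) x2=(1.1243, -0.1444) x3=(1.7461, -1.3144) x4=(-0.6414, 0.2460)
step 16: x0=(0.3562, 0.5253) x1=(1.1149, -0.8246) x2=(1.1132, -0.1414) x3=(1.7339, -1.3096) x4=(-0.6439, 0.2257)
step 17: x0=(0.3636, 0.5158) x1=(1.1255, -0.8166) x2=(1.1021, -0.1384) x3=(1.7216, -1.3046) x4=(-0.6459, 0.2052)
step 18: x0=(0.3711, 0.5063) x1=(1.1358, -0.8086) x2=(1.0910, -0.1353) x3=(1.7092, -1.2995) x4=(-0.6476, 0.1844)
step 19: x0=(0.3786, 0.4967) x1=(1.1458, -0.8006) x2=(1.0799, -0.1321) x3=(1.6967, -1.2944) x4=(-0.6490, 0.1634)
step 20: x0=(0.3861, 0.4871) x1=(1.1557, -0.7926) x2=(1.0687, -0.1289) x3=(1.6841, -1.2892) x4=(-0.6500, 0.1421)
step 21: x0=(0.3937, 0.4775) x1=(1.1653, -0.7846) x2=(1.0576, -0.1256) x3=(1.6713, -1.2839) x4=(-0.6506, 0.1205)
step 22: x0=(0.4013, 0.4679) x1=(1.1747, -0.7766) x2=(1.0465, -0.1222) x3=(1.6584, -1.2785) x4=(-0.6509, 0.0987)
step 23: x0=(0.4090, 0.4582) x1=(1.1839, -0.7686) x2=(1.0353, -0.1188) x3=(1.6455, -1.2731) x4=(-0.6508, 0.0766)
step 24: x0=(0.4167, 0.4486) x1=(1.1929, -0.7606) x2=(1.0242, -0.1153) x3=(1.6324, -1.2676) x4=(-0.6504, 0.0544)
step 25: x0=(0.4244, 0.4390) x1=(1.2017, -0.7525) x2=(1.0130, -0.1118) x3=(1.6193, -1.2620) x4=(-0.6497, 0.0319)
step 26: x0=(0.4321, 0.4294) x1=(1.2103, -0.7445) x2=(1.0019, -0.1083) x3=(1.6060, -1.2565) x4=(-0.6486, 0.0091)
step 27: x0=(0.4398, 0.4198) x1=(1.2188, -0.7365) x2=(0.9907, -0.1047) x3=(1.5927, -1.2509) x4=(-0.6472, -0.0138)
step 28: x0=(0.4476, 0.4102) x1=(1.2271, -0.7284) x2=(0.9795, -0.1010) x3=(1.5792, -1.2452) x4=(-0.6455, -0.0369)
step 29: x0=(0.4553, 0.4006) x1=(1.2352, -0.7203) x2=(0.9684, -0.0973) x3=(1.5657, -1.2396) x4=(-0.6435, -0.0602)
step 30: x0=(0.4630, 0.3911) x1=(1.2432, -0.7122) x2=(0.9572, -0.0936) x3=(1.5521, -1.2339) x4=(-0.6412, -0.0836)
step 31: x0=(0.4707, 0.3816) x1=(1.2511, -0.7041) x2=(0.9461, -0.0898) x3=(1.5384, -1.2283) x4=(-0.6385, -0.1073)
step 32: x0=(0.4784, 0.3721) x1=(1.2589, -0.6959) x2=(0.9349, -0.0860) x3=(1.5247, -1.2226) x4=(-0.6356, -0.1311)
step 33: x0=(0.4861, 0.3627) x1=(1.2666, -0.6877) x2=(0.9237, -0.0822) x3=(1.5108, -1.2170) x4=(-0.6324, -0.1550)
step 34: x0=(0.4938, 0.3533) x1=(1.2742, -0.6795) x2=(0.9126, -0.0784) x3=(1.4969, -1.2114) x4=(-0.6289, -0.1792)
step 35: x0=(0.5014, 0.3440) x1=(1.2817, -0.6713) x2=(0.9014, -0.0745) x3=(1.4829, -1.2058) x4=(-0.6252, -0.2034)
step 36: x0=(0.5090, 0.3348) x1=(1.2891, -0.6630) x2=(0.8903, -0.0706) x3=(1.4689, -1.2003) x4=(-0.6211, -0.2278)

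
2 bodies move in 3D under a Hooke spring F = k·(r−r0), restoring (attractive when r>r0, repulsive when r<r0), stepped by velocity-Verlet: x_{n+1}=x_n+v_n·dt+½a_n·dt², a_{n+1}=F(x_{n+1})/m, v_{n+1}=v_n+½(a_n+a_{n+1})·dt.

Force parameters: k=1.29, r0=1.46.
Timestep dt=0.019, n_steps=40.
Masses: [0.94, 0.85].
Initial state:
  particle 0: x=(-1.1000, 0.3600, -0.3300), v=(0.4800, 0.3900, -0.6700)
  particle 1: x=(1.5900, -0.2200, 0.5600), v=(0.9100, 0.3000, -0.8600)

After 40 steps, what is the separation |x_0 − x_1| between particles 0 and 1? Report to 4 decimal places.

2.0675

step 0: x0=(-1.1000, 0.3600, -0.3300) x1=(1.5900, -0.2200, 0.5600)
step 1: x0=(-1.0906, 0.3673, -0.3426) x1=(1.6069, -0.2142, 0.5435)
step 2: x0=(-1.0804, 0.3745, -0.3550) x1=(1.6231, -0.2083, 0.5268)
step 3: x0=(-1.0697, 0.3816, -0.3672) x1=(1.6386, -0.2022, 0.5099)
step 4: x0=(-1.0582, 0.3885, -0.3792) x1=(1.6533, -0.1959, 0.4927)
step 5: x0=(-1.0461, 0.3953, -0.3909) x1=(1.6673, -0.1895, 0.4753)
step 6: x0=(-1.0333, 0.4019, -0.4025) x1=(1.6805, -0.1829, 0.4576)
step 7: x0=(-1.0199, 0.4084, -0.4138) x1=(1.6930, -0.1762, 0.4398)
step 8: x0=(-1.0057, 0.4147, -0.4249) x1=(1.7048, -0.1693, 0.4216)
step 9: x0=(-0.9909, 0.4209, -0.4358) x1=(1.7158, -0.1623, 0.4033)
step 10: x0=(-0.9755, 0.4269, -0.4465) x1=(1.7261, -0.1551, 0.3847)
step 11: x0=(-0.9594, 0.4328, -0.4570) x1=(1.7356, -0.1477, 0.3659)
step 12: x0=(-0.9426, 0.4386, -0.4673) x1=(1.7445, -0.1402, 0.3469)
step 13: x0=(-0.9252, 0.4442, -0.4774) x1=(1.7526, -0.1325, 0.3276)
step 14: x0=(-0.9071, 0.4497, -0.4873) x1=(1.7599, -0.1247, 0.3082)
step 15: x0=(-0.8884, 0.4550, -0.4971) x1=(1.7666, -0.1167, 0.2885)
step 16: x0=(-0.8690, 0.4602, -0.5066) x1=(1.7726, -0.1085, 0.2686)
step 17: x0=(-0.8491, 0.4653, -0.5159) x1=(1.7779, -0.1002, 0.2485)
step 18: x0=(-0.8285, 0.4702, -0.5251) x1=(1.7825, -0.0918, 0.2282)
step 19: x0=(-0.8072, 0.4750, -0.5341) x1=(1.7864, -0.0832, 0.2078)
step 20: x0=(-0.7854, 0.4797, -0.5429) x1=(1.7896, -0.0745, 0.1871)
step 21: x0=(-0.7630, 0.4843, -0.5515) x1=(1.7922, -0.0656, 0.1662)
step 22: x0=(-0.7400, 0.4887, -0.5600) x1=(1.7942, -0.0566, 0.1452)
step 23: x0=(-0.7164, 0.4930, -0.5683) x1=(1.7955, -0.0475, 0.1240)
step 24: x0=(-0.6923, 0.4972, -0.5765) x1=(1.7962, -0.0382, 0.1026)
step 25: x0=(-0.6676, 0.5012, -0.5845) x1=(1.7962, -0.0288, 0.0810)
step 26: x0=(-0.6424, 0.5052, -0.5924) x1=(1.7957, -0.0193, 0.0593)
step 27: x0=(-0.6167, 0.5090, -0.6001) x1=(1.7946, -0.0096, 0.0374)
step 28: x0=(-0.5904, 0.5127, -0.6077) x1=(1.7930, 0.0002, 0.0154)
step 29: x0=(-0.5637, 0.5163, -0.6152) x1=(1.7908, 0.0101, -0.0067)
step 30: x0=(-0.5364, 0.5198, -0.6225) x1=(1.7880, 0.0201, -0.0290)
step 31: x0=(-0.5088, 0.5232, -0.6297) x1=(1.7848, 0.0302, -0.0515)
step 32: x0=(-0.4806, 0.5266, -0.6369) x1=(1.7810, 0.0404, -0.0740)
step 33: x0=(-0.4520, 0.5298, -0.6439) x1=(1.7768, 0.0508, -0.0967)
step 34: x0=(-0.4230, 0.5329, -0.6508) x1=(1.7721, 0.0612, -0.1195)
step 35: x0=(-0.3936, 0.5360, -0.6576) x1=(1.7670, 0.0717, -0.1424)
step 36: x0=(-0.3639, 0.5389, -0.6643) x1=(1.7615, 0.0823, -0.1654)
step 37: x0=(-0.3337, 0.5418, -0.6709) x1=(1.7555, 0.0930, -0.1885)
step 38: x0=(-0.3032, 0.5446, -0.6775) x1=(1.7492, 0.1038, -0.2116)
step 39: x0=(-0.2724, 0.5474, -0.6839) x1=(1.7425, 0.1147, -0.2349)
step 40: x0=(-0.2413, 0.5500, -0.6903) x1=(1.7354, 0.1256, -0.2582)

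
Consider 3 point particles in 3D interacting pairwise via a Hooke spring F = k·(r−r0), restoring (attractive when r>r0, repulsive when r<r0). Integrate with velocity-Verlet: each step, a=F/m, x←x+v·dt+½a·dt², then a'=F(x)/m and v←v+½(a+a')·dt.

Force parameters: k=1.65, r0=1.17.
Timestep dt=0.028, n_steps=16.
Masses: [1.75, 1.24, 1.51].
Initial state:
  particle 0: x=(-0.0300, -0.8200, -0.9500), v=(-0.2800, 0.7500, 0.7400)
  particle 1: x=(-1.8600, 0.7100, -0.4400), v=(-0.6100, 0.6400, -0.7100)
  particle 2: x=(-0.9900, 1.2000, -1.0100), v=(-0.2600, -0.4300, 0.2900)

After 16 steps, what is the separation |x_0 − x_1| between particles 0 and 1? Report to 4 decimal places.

2.1397

step 0: x0=(-0.0300, -0.8200, -0.9500) x1=(-1.8600, 0.7100, -0.4400) x2=(-0.9900, 1.2000, -1.0100)
step 1: x0=(-0.0384, -0.7983, -0.9292) x1=(-1.8766, 0.7275, -0.4600) x2=(-0.9971, 1.1876, -1.0019)
step 2: x0=(-0.0478, -0.7754, -0.9082) x1=(-1.8922, 0.7442, -0.4803) x2=(-1.0037, 1.1743, -0.9937)
step 3: x0=(-0.0582, -0.7513, -0.8871) x1=(-1.9069, 0.7600, -0.5007) x2=(-1.0100, 1.1603, -0.9856)
step 4: x0=(-0.0697, -0.7259, -0.8659) x1=(-1.9206, 0.7749, -0.5213) x2=(-1.0158, 1.1456, -0.9774)
step 5: x0=(-0.0821, -0.6993, -0.8446) x1=(-1.9335, 0.7891, -0.5421) x2=(-1.0212, 1.1302, -0.9692)
step 6: x0=(-0.0956, -0.6716, -0.8232) x1=(-1.9454, 0.8024, -0.5630) x2=(-1.0262, 1.1142, -0.9611)
step 7: x0=(-0.1100, -0.6427, -0.8018) x1=(-1.9565, 0.8149, -0.5840) x2=(-1.0307, 1.0976, -0.9529)
step 8: x0=(-0.1255, -0.6128, -0.7803) x1=(-1.9667, 0.8265, -0.6050) x2=(-1.0349, 1.0803, -0.9447)
step 9: x0=(-0.1418, -0.5819, -0.7588) x1=(-1.9761, 0.8374, -0.6261) x2=(-1.0386, 1.0626, -0.9365)
step 10: x0=(-0.1591, -0.5500, -0.7374) x1=(-1.9847, 0.8475, -0.6472) x2=(-1.0419, 1.0443, -0.9282)
step 11: x0=(-0.1773, -0.5172, -0.7159) x1=(-1.9925, 0.8569, -0.6683) x2=(-1.0448, 1.0256, -0.9200)
step 12: x0=(-0.1964, -0.4835, -0.6944) x1=(-1.9996, 0.8655, -0.6894) x2=(-1.0472, 1.0064, -0.9117)
step 13: x0=(-0.2163, -0.4489, -0.6731) x1=(-2.0060, 0.8735, -0.7104) x2=(-1.0493, 0.9869, -0.9034)
step 14: x0=(-0.2370, -0.4136, -0.6517) x1=(-2.0116, 0.8807, -0.7314) x2=(-1.0511, 0.9669, -0.8951)
step 15: x0=(-0.2585, -0.3775, -0.6305) x1=(-2.0166, 0.8873, -0.7523) x2=(-1.0524, 0.9467, -0.8867)
step 16: x0=(-0.2807, -0.3407, -0.6093) x1=(-2.0210, 0.8933, -0.7731) x2=(-1.0535, 0.9262, -0.8783)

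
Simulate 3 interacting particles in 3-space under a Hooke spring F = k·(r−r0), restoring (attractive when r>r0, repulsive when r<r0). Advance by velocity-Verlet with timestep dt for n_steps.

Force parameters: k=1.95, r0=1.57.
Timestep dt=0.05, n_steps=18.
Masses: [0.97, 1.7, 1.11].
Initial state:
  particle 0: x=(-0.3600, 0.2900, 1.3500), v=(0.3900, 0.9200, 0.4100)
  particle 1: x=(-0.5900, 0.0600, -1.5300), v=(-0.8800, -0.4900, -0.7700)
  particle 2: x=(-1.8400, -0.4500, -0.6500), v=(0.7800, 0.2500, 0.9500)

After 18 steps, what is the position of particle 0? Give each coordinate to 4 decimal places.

(-0.4614, 0.7545, 0.2701)

step 0: x0=(-0.3600, 0.2900, 1.3500) x1=(-0.5900, 0.0600, -1.5300) x2=(-1.8400, -0.4500, -0.6500)
step 1: x0=(-0.3422, 0.3350, 1.3652) x1=(-0.6339, 0.0356, -1.5666) x2=(-1.7996, -0.4368, -0.6008)
step 2: x0=(-0.3280, 0.3778, 1.3696) x1=(-0.6774, 0.0117, -1.5992) x2=(-1.7568, -0.4223, -0.5483)
step 3: x0=(-0.3173, 0.4182, 1.3633) x1=(-0.7205, -0.0118, -1.6277) x2=(-1.7115, -0.4065, -0.4926)
step 4: x0=(-0.3102, 0.4560, 1.3463) x1=(-0.7629, -0.0347, -1.6521) x2=(-1.6641, -0.3894, -0.4340)
step 5: x0=(-0.3065, 0.4912, 1.3188) x1=(-0.8048, -0.0569, -1.6723) x2=(-1.6146, -0.3710, -0.3726)
step 6: x0=(-0.3061, 0.5236, 1.2813) x1=(-0.8459, -0.0782, -1.6883) x2=(-1.5634, -0.3514, -0.3087)
step 7: x0=(-0.3088, 0.5533, 1.2341) x1=(-0.8862, -0.0988, -1.7002) x2=(-1.5105, -0.3307, -0.2430)
step 8: x0=(-0.3145, 0.5803, 1.1779) x1=(-0.9258, -0.1185, -1.7078) x2=(-1.4562, -0.3090, -0.1757)
step 9: x0=(-0.3229, 0.6046, 1.1133) x1=(-0.9646, -0.1372, -1.7113) x2=(-1.4008, -0.2864, -0.1074)
step 10: x0=(-0.3337, 0.6265, 1.0410) x1=(-1.0026, -0.1549, -1.7107) x2=(-1.3446, -0.2632, -0.0387)
step 11: x0=(-0.3464, 0.6462, 0.9617) x1=(-1.0398, -0.1716, -1.7060) x2=(-1.2878, -0.2396, 0.0298)
step 12: x0=(-0.3609, 0.6639, 0.8764) x1=(-1.0761, -0.1873, -1.6973) x2=(-1.2309, -0.2159, 0.0976)
step 13: x0=(-0.3765, 0.6801, 0.7856) x1=(-1.1116, -0.2019, -1.6847) x2=(-1.1742, -0.1925, 0.1641)
step 14: x0=(-0.3931, 0.6951, 0.6901) x1=(-1.1463, -0.2154, -1.6683) x2=(-1.1180, -0.1698, 0.2289)
step 15: x0=(-0.4101, 0.7096, 0.5904) x1=(-1.1800, -0.2278, -1.6482) x2=(-1.0628, -0.1482, 0.2916)
step 16: x0=(-0.4273, 0.7240, 0.4871) x1=(-1.2129, -0.2392, -1.6246) x2=(-1.0088, -0.1282, 0.3522)
step 17: x0=(-0.4444, 0.7388, 0.3803) x1=(-1.2448, -0.2495, -1.5976) x2=(-0.9563, -0.1102, 0.4107)
step 18: x0=(-0.4614, 0.7545, 0.2701) x1=(-1.2757, -0.2588, -1.5675) x2=(-0.9054, -0.0945, 0.4672)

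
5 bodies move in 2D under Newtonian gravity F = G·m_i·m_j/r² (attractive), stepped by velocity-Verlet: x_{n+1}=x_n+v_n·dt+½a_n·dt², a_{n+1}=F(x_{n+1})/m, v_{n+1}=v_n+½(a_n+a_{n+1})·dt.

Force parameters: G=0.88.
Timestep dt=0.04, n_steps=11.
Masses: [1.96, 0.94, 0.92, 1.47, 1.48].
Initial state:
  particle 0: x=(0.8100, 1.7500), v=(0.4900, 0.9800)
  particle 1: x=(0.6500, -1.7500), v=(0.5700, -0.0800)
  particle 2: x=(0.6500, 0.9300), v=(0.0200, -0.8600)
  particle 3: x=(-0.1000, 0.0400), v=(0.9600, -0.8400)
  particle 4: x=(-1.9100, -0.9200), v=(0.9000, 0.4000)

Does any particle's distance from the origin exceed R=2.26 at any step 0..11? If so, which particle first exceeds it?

yes, particle 0

step 0: x0=(0.8100, 1.7500) x1=(0.6500, -1.7500) x2=(0.6500, 0.9300) x3=(-0.1000, 0.0400) x4=(-1.9100, -0.9200)
step 1: x0=(0.8292, 1.7879) x1=(0.6726, -1.7527) x2=(0.6506, 0.8968) x3=(-0.0613, 0.0068) x4=(-1.8736, -0.9038)
step 2: x0=(0.8478, 1.8237) x1=(0.6946, -1.7544) x2=(0.6507, 0.8653) x3=(-0.0219, -0.0255) x4=(-1.8363, -0.8872)
step 3: x0=(0.8658, 1.8574) x1=(0.7162, -1.7550) x2=(0.6502, 0.8350) x3=(0.0180, -0.0570) x4=(-1.7981, -0.8703)
step 4: x0=(0.8833, 1.8894) x1=(0.7373, -1.7546) x2=(0.6490, 0.8054) x3=(0.0585, -0.0876) x4=(-1.7590, -0.8530)
step 5: x0=(0.9003, 1.9197) x1=(0.7579, -1.7530) x2=(0.6471, 0.7762) x3=(0.0995, -0.1173) x4=(-1.7190, -0.8353)
step 6: x0=(0.9168, 1.9485) x1=(0.7779, -1.7504) x2=(0.6445, 0.7470) x3=(0.1410, -0.1461) x4=(-1.6781, -0.8172)
step 7: x0=(0.9328, 1.9758) x1=(0.7974, -1.7466) x2=(0.6410, 0.7175) x3=(0.1829, -0.1739) x4=(-1.6361, -0.7988)
step 8: x0=(0.9485, 2.0018) x1=(0.8163, -1.7416) x2=(0.6368, 0.6874) x3=(0.2252, -0.2006) x4=(-1.5932, -0.7801)
step 9: x0=(0.9637, 2.0266) x1=(0.8347, -1.7353) x2=(0.6318, 0.6564) x3=(0.2679, -0.2262) x4=(-1.5493, -0.7610)
step 10: x0=(0.9786, 2.0502) x1=(0.8524, -1.7278) x2=(0.6261, 0.6242) x3=(0.3109, -0.2507) x4=(-1.5044, -0.7416)
step 11: x0=(0.9932, 2.0726) x1=(0.8696, -1.7189) x2=(0.6195, 0.5907) x3=(0.3542, -0.2740) x4=(-1.4584, -0.7218)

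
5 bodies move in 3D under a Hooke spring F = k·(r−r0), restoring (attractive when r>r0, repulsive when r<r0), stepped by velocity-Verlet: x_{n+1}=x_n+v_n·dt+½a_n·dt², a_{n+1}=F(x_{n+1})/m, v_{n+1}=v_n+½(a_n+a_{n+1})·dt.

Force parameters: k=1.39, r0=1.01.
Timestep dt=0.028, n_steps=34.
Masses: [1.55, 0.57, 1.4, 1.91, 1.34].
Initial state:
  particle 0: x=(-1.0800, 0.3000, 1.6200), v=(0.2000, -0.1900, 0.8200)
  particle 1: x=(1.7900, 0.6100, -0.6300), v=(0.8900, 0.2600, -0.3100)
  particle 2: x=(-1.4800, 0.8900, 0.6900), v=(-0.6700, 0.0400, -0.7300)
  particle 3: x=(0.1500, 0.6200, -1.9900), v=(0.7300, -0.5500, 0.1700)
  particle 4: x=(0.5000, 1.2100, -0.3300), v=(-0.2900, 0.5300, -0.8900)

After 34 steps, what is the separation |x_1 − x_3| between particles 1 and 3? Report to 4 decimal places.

2.0725

step 0: x0=(-1.0800, 0.3000, 1.6200) x1=(1.7900, 0.6100, -0.6300) x2=(-1.4800, 0.8900, 0.6900) x3=(0.1500, 0.6200, -1.9900) x4=(0.5000, 1.2100, -0.3300)
step 1: x0=(-1.0730, 0.2951, 1.6410) x1=(1.8095, 0.6174, -0.6368) x2=(-1.4970, 0.8910, 0.6683) x3=(0.1702, 0.6047, -1.9836) x4=(0.4911, 1.2244, -0.3545)
step 2: x0=(-1.0633, 0.2909, 1.6579) x1=(1.8180, 0.6252, -0.6399) x2=(-1.5103, 0.8918, 0.6442) x3=(0.1897, 0.5895, -1.9737) x4=(0.4808, 1.2377, -0.3782)
step 3: x0=(-1.0508, 0.2876, 1.6708) x1=(1.8155, 0.6331, -0.6391) x2=(-1.5200, 0.8923, 0.6177) x3=(0.2086, 0.5744, -1.9606) x4=(0.4690, 1.2501, -0.4010)
step 4: x0=(-1.0356, 0.2852, 1.6795) x1=(1.8021, 0.6413, -0.6346) x2=(-1.5259, 0.8925, 0.5889) x3=(0.2269, 0.5595, -1.9442) x4=(0.4559, 1.2614, -0.4229)
step 5: x0=(-1.0178, 0.2836, 1.6840) x1=(1.7777, 0.6496, -0.6263) x2=(-1.5281, 0.8925, 0.5578) x3=(0.2445, 0.5449, -1.9246) x4=(0.4413, 1.2716, -0.4438)
step 6: x0=(-0.9973, 0.2829, 1.6843) x1=(1.7427, 0.6580, -0.6144) x2=(-1.5266, 0.8922, 0.5246) x3=(0.2613, 0.5304, -1.9018) x4=(0.4254, 1.2807, -0.4637)
step 7: x0=(-0.9742, 0.2831, 1.6804) x1=(1.6974, 0.6665, -0.5988) x2=(-1.5215, 0.8916, 0.4893) x3=(0.2774, 0.5162, -1.8759) x4=(0.4082, 1.2888, -0.4825)
step 8: x0=(-0.9486, 0.2841, 1.6723) x1=(1.6421, 0.6750, -0.5798) x2=(-1.5127, 0.8908, 0.4521) x3=(0.2926, 0.5022, -1.8470) x4=(0.3897, 1.2958, -0.5002)
step 9: x0=(-0.9207, 0.2861, 1.6600) x1=(1.5772, 0.6834, -0.5574) x2=(-1.5003, 0.8896, 0.4131) x3=(0.3071, 0.4885, -1.8151) x4=(0.3700, 1.3018, -0.5168)
step 10: x0=(-0.8905, 0.2889, 1.6437) x1=(1.5033, 0.6917, -0.5318) x2=(-1.4845, 0.8881, 0.3723) x3=(0.3207, 0.4750, -1.7805) x4=(0.3490, 1.3067, -0.5322)
step 11: x0=(-0.8580, 0.2927, 1.6232) x1=(1.4209, 0.6998, -0.5031) x2=(-1.4653, 0.8863, 0.3300) x3=(0.3334, 0.4619, -1.7430) x4=(0.3268, 1.3105, -0.5465)
step 12: x0=(-0.8235, 0.2973, 1.5988) x1=(1.3307, 0.7077, -0.4716) x2=(-1.4428, 0.8842, 0.2862) x3=(0.3453, 0.4490, -1.7030) x4=(0.3035, 1.3134, -0.5596)
step 13: x0=(-0.7871, 0.3027, 1.5705) x1=(1.2332, 0.7153, -0.4374) x2=(-1.4172, 0.8819, 0.2411) x3=(0.3562, 0.4364, -1.6605) x4=(0.2790, 1.3153, -0.5716)
step 14: x0=(-0.7489, 0.3090, 1.5385) x1=(1.1293, 0.7225, -0.4007) x2=(-1.3887, 0.8792, 0.1949) x3=(0.3662, 0.4241, -1.6156) x4=(0.2534, 1.3162, -0.5824)
step 15: x0=(-0.7091, 0.3161, 1.5028) x1=(1.0197, 0.7292, -0.3617) x2=(-1.3573, 0.8762, 0.1475) x3=(0.3752, 0.4122, -1.5684) x4=(0.2268, 1.3163, -0.5921)
step 16: x0=(-0.6678, 0.3240, 1.4635) x1=(0.9050, 0.7355, -0.3207) x2=(-1.3234, 0.8730, 0.0993) x3=(0.3834, 0.4005, -1.5191) x4=(0.1993, 1.3156, -0.6007)
step 17: x0=(-0.6251, 0.3326, 1.4209) x1=(0.7860, 0.7413, -0.2777) x2=(-1.2870, 0.8694, 0.0504) x3=(0.3906, 0.3891, -1.4678) x4=(0.1708, 1.3141, -0.6083)
step 18: x0=(-0.5813, 0.3420, 1.3751) x1=(0.6635, 0.7465, -0.2331) x2=(-1.2485, 0.8656, 0.0009) x3=(0.3969, 0.3780, -1.4147) x4=(0.1414, 1.3119, -0.6149)
step 19: x0=(-0.5364, 0.3521, 1.3263) x1=(0.5381, 0.7510, -0.1870) x2=(-1.2079, 0.8615, -0.0491) x3=(0.4023, 0.3672, -1.3598) x4=(0.1112, 1.3090, -0.6205)
step 20: x0=(-0.4907, 0.3628, 1.2746) x1=(0.4104, 0.7549, -0.1397) x2=(-1.1656, 0.8571, -0.0995) x3=(0.4069, 0.3566, -1.3034) x4=(0.0804, 1.3056, -0.6254)
step 21: x0=(-0.4443, 0.3741, 1.2203) x1=(0.2811, 0.7582, -0.0914) x2=(-1.1217, 0.8524, -0.1500) x3=(0.4107, 0.3464, -1.2455) x4=(0.0490, 1.3016, -0.6294)
step 22: x0=(-0.3974, 0.3859, 1.1636) x1=(0.1507, 0.7608, -0.0424) x2=(-1.0765, 0.8475, -0.2006) x3=(0.4137, 0.3364, -1.1863) x4=(0.0172, 1.2972, -0.6328)
step 23: x0=(-0.3500, 0.3983, 1.1047) x1=(0.0197, 0.7629, 0.0070) x2=(-1.0302, 0.8424, -0.2513) x3=(0.4159, 0.3267, -1.1259) x4=(-0.0150, 1.2922, -0.6355)
step 24: x0=(-0.3024, 0.4110, 1.0438) x1=(-0.1113, 0.7645, 0.0566) x2=(-0.9832, 0.8369, -0.3018) x3=(0.4175, 0.3172, -1.0643) x4=(-0.0474, 1.2869, -0.6377)
step 25: x0=(-0.2545, 0.4242, 0.9811) x1=(-0.2420, 0.7657, 0.1060) x2=(-0.9354, 0.8313, -0.3523) x3=(0.4185, 0.3081, -1.0018) x4=(-0.0799, 1.2812, -0.6393)
step 26: x0=(-0.2065, 0.4377, 0.9170) x1=(-0.3721, 0.7665, 0.1551) x2=(-0.8873, 0.8253, -0.4027) x3=(0.4188, 0.2992, -0.9383) x4=(-0.1123, 1.2751, -0.6405)
step 27: x0=(-0.1584, 0.4514, 0.8515) x1=(-0.5016, 0.7672, 0.2036) x2=(-0.8388, 0.8192, -0.4530) x3=(0.4186, 0.2906, -0.8740) x4=(-0.1447, 1.2686, -0.6411)
step 28: x0=(-0.1102, 0.4653, 0.7849) x1=(-0.6304, 0.7677, 0.2516) x2=(-0.7900, 0.8127, -0.5032) x3=(0.4178, 0.2823, -0.8090) x4=(-0.1770, 1.2618, -0.6413)
step 29: x0=(-0.0620, 0.4794, 0.7172) x1=(-0.7585, 0.7681, 0.2989) x2=(-0.7410, 0.8060, -0.5533) x3=(0.4164, 0.2743, -0.7433) x4=(-0.2090, 1.2548, -0.6410)
step 30: x0=(-0.0137, 0.4937, 0.6486) x1=(-0.8859, 0.7684, 0.3453) x2=(-0.6918, 0.7990, -0.6031) x3=(0.4145, 0.2665, -0.6771) x4=(-0.2408, 1.2475, -0.6403)
step 31: x0=(0.0345, 0.5082, 0.5792) x1=(-1.0121, 0.7685, 0.3905) x2=(-0.6425, 0.7916, -0.6528) x3=(0.4120, 0.2591, -0.6104) x4=(-0.2724, 1.2401, -0.6391)
step 32: x0=(0.0824, 0.5229, 0.5091) x1=(-1.1365, 0.7683, 0.4342) x2=(-0.5932, 0.7838, -0.7020) x3=(0.4090, 0.2519, -0.5434) x4=(-0.3037, 1.2325, -0.6373)
step 33: x0=(0.1301, 0.5378, 0.4384) x1=(-1.2584, 0.7679, 0.4761) x2=(-0.5439, 0.7756, -0.7509) x3=(0.4054, 0.2451, -0.4760) x4=(-0.3349, 1.2248, -0.6350)
step 34: x0=(0.1772, 0.5529, 0.3673) x1=(-1.3769, 0.7671, 0.5157) x2=(-0.4947, 0.7669, -0.7993) x3=(0.4013, 0.2385, -0.4084) x4=(-0.3659, 1.2171, -0.6320)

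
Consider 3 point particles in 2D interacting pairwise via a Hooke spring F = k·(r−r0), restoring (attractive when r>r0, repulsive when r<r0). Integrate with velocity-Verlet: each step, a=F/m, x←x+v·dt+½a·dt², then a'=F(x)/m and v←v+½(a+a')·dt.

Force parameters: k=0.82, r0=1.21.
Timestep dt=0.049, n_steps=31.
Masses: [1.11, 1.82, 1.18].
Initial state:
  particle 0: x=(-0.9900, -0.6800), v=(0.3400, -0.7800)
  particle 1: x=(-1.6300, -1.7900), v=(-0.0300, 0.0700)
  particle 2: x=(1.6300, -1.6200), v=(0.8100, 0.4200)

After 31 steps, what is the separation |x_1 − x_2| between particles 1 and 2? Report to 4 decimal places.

step 0: x0=(-0.9900, -0.6800) x1=(-1.6300, -1.7900) x2=(1.6300, -1.6200)
step 1: x0=(-0.9721, -0.7187) x1=(-1.6303, -1.7865) x2=(1.6667, -1.5991)
step 2: x0=(-0.9515, -0.7584) x1=(-1.6284, -1.7828) x2=(1.6975, -1.5775)
step 3: x0=(-0.9283, -0.7990) x1=(-1.6242, -1.7789) x2=(1.7223, -1.5554)
step 4: x0=(-0.9025, -0.8403) x1=(-1.6176, -1.7749) x2=(1.7410, -1.5328)
step 5: x0=(-0.8740, -0.8822) x1=(-1.6087, -1.7708) x2=(1.7536, -1.5098)
step 6: x0=(-0.8429, -0.9246) x1=(-1.5976, -1.7665) x2=(1.7602, -1.4866)
step 7: x0=(-0.8092, -0.9675) x1=(-1.5842, -1.7621) x2=(1.7609, -1.4631)
step 8: x0=(-0.7729, -1.0108) x1=(-1.5685, -1.7576) x2=(1.7557, -1.4395)
step 9: x0=(-0.7341, -1.0543) x1=(-1.5506, -1.7530) x2=(1.7447, -1.4158)
step 10: x0=(-0.6928, -1.0979) x1=(-1.5306, -1.7482) x2=(1.7281, -1.3922)
step 11: x0=(-0.6492, -1.1417) x1=(-1.5085, -1.7432) x2=(1.7060, -1.3687)
step 12: x0=(-0.6033, -1.1855) x1=(-1.4844, -1.7381) x2=(1.6787, -1.3455)
step 13: x0=(-0.5552, -1.2293) x1=(-1.4582, -1.7329) x2=(1.6463, -1.3225)
step 14: x0=(-0.5051, -1.2730) x1=(-1.4302, -1.7274) x2=(1.6090, -1.2998)
step 15: x0=(-0.4530, -1.3166) x1=(-1.4004, -1.7218) x2=(1.5672, -1.2776)
step 16: x0=(-0.3993, -1.3600) x1=(-1.3689, -1.7160) x2=(1.5211, -1.2558)
step 17: x0=(-0.3440, -1.4033) x1=(-1.3356, -1.7099) x2=(1.4709, -1.2346)
step 18: x0=(-0.2873, -1.4463) x1=(-1.3009, -1.7036) x2=(1.4171, -1.2139)
step 19: x0=(-0.2295, -1.4892) x1=(-1.2646, -1.6970) x2=(1.3598, -1.1938)
step 20: x0=(-0.1707, -1.5319) x1=(-1.2269, -1.6902) x2=(1.2995, -1.1743)
step 21: x0=(-0.1111, -1.5744) x1=(-1.1880, -1.6831) x2=(1.2365, -1.1553)
step 22: x0=(-0.0509, -1.6168) x1=(-1.1478, -1.6757) x2=(1.1710, -1.1369)
step 23: x0=(0.0096, -1.6591) x1=(-1.1066, -1.6680) x2=(1.1035, -1.1190)
step 24: x0=(0.0703, -1.7014) x1=(-1.0643, -1.6601) x2=(1.0343, -1.1015)
step 25: x0=(0.1311, -1.7438) x1=(-1.0211, -1.6519) x2=(0.9636, -1.0844)
step 26: x0=(0.1917, -1.7863) x1=(-0.9770, -1.6434) x2=(0.8917, -1.0675)
step 27: x0=(0.2521, -1.8291) x1=(-0.9322, -1.6347) x2=(0.8189, -1.0508)
step 28: x0=(0.3123, -1.8723) x1=(-0.8868, -1.6258) x2=(0.7453, -1.0340)
step 29: x0=(0.3722, -1.9159) x1=(-0.8408, -1.6167) x2=(0.6711, -1.0172)
step 30: x0=(0.4320, -1.9599) x1=(-0.7944, -1.6074) x2=(0.5964, -1.0001)
step 31: x0=(0.4915, -2.0043) x1=(-0.7476, -1.5980) x2=(0.5213, -0.9829)

1.4101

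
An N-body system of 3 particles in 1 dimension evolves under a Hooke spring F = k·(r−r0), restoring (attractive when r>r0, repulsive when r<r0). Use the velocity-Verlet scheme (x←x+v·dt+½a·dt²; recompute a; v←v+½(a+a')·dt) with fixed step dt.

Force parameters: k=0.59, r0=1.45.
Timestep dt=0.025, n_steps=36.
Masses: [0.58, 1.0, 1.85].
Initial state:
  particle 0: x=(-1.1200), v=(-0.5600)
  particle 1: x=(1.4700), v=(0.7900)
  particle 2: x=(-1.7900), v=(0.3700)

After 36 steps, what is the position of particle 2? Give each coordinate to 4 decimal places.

(-1.3456)

step 0: x0=(-1.1200) x1=(1.4700) x2=(-1.7900)
step 1: x0=(-1.1334) x1=(1.4892) x2=(-1.7806)
step 2: x0=(-1.1455) x1=(1.5073) x2=(-1.7711)
step 3: x0=(-1.1564) x1=(1.5243) x2=(-1.7613)
step 4: x0=(-1.1659) x1=(1.5401) x2=(-1.7514)
step 5: x0=(-1.1741) x1=(1.5549) x2=(-1.7412)
step 6: x0=(-1.1809) x1=(1.5684) x2=(-1.7309)
step 7: x0=(-1.1863) x1=(1.5808) x2=(-1.7204)
step 8: x0=(-1.1903) x1=(1.5920) x2=(-1.7097)
step 9: x0=(-1.1928) x1=(1.6021) x2=(-1.6988)
step 10: x0=(-1.1939) x1=(1.6110) x2=(-1.6877)
step 11: x0=(-1.1935) x1=(1.6187) x2=(-1.6764)
step 12: x0=(-1.1917) x1=(1.6252) x2=(-1.6650)
step 13: x0=(-1.1883) x1=(1.6305) x2=(-1.6534)
step 14: x0=(-1.1835) x1=(1.6347) x2=(-1.6416)
step 15: x0=(-1.1771) x1=(1.6376) x2=(-1.6297)
step 16: x0=(-1.1693) x1=(1.6394) x2=(-1.6176)
step 17: x0=(-1.1599) x1=(1.6401) x2=(-1.6053)
step 18: x0=(-1.1491) x1=(1.6395) x2=(-1.5929)
step 19: x0=(-1.1367) x1=(1.6379) x2=(-1.5803)
step 20: x0=(-1.1229) x1=(1.6350) x2=(-1.5676)
step 21: x0=(-1.1076) x1=(1.6311) x2=(-1.5547)
step 22: x0=(-1.0909) x1=(1.6260) x2=(-1.5417)
step 23: x0=(-1.0727) x1=(1.6199) x2=(-1.5285)
step 24: x0=(-1.0531) x1=(1.6126) x2=(-1.5152)
step 25: x0=(-1.0321) x1=(1.6043) x2=(-1.5018)
step 26: x0=(-1.0097) x1=(1.5949) x2=(-1.4882)
step 27: x0=(-0.9859) x1=(1.5846) x2=(-1.4745)
step 28: x0=(-0.9609) x1=(1.5732) x2=(-1.4606)
step 29: x0=(-0.9345) x1=(1.5608) x2=(-1.4467)
step 30: x0=(-0.9069) x1=(1.5474) x2=(-1.4326)
step 31: x0=(-0.8781) x1=(1.5332) x2=(-1.4184)
step 32: x0=(-0.8480) x1=(1.5180) x2=(-1.4040)
step 33: x0=(-0.8169) x1=(1.5019) x2=(-1.3896)
step 34: x0=(-0.7846) x1=(1.4850) x2=(-1.3750)
step 35: x0=(-0.7512) x1=(1.4672) x2=(-1.3604)
step 36: x0=(-0.7168) x1=(1.4487) x2=(-1.3456)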